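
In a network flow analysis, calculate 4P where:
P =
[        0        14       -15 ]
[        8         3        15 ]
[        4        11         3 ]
4P =
[        0        56       -60 ]
[       32        12        60 ]
[       16        44        12 ]

Scalar multiplication is elementwise: (4P)[i][j] = 4 * P[i][j].
  (4P)[0][0] = 4 * (0) = 0
  (4P)[0][1] = 4 * (14) = 56
  (4P)[0][2] = 4 * (-15) = -60
  (4P)[1][0] = 4 * (8) = 32
  (4P)[1][1] = 4 * (3) = 12
  (4P)[1][2] = 4 * (15) = 60
  (4P)[2][0] = 4 * (4) = 16
  (4P)[2][1] = 4 * (11) = 44
  (4P)[2][2] = 4 * (3) = 12
4P =
[        0        56       -60 ]
[       32        12        60 ]
[       16        44        12 ]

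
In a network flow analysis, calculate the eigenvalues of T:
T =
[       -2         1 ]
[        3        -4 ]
λ = -5, -1

Solve det(T - λI) = 0. For a 2×2 matrix the characteristic equation is λ² - (trace)λ + det = 0.
trace(T) = a + d = -2 - 4 = -6.
det(T) = a*d - b*c = (-2)*(-4) - (1)*(3) = 8 - 3 = 5.
Characteristic equation: λ² - (-6)λ + (5) = 0.
Discriminant = (-6)² - 4*(5) = 36 - 20 = 16.
λ = (-6 ± √16) / 2 = (-6 ± 4) / 2 = -5, -1.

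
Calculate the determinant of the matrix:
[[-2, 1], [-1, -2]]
5

For a 2×2 matrix [[a, b], [c, d]], det = ad - bc
det = (-2)(-2) - (1)(-1) = 4 - -1 = 5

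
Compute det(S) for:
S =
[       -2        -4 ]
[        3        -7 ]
det(S) = 26

For a 2×2 matrix [[a, b], [c, d]], det = a*d - b*c.
det(S) = (-2)*(-7) - (-4)*(3) = 14 + 12 = 26.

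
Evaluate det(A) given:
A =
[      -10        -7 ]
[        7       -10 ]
det(A) = 149

For a 2×2 matrix [[a, b], [c, d]], det = a*d - b*c.
det(A) = (-10)*(-10) - (-7)*(7) = 100 + 49 = 149.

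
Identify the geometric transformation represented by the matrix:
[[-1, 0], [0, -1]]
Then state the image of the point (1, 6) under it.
rotation by 180° (or reflection through origin); image of (1, 6) is (-1, -6)

This matches the form [[cos θ, -sin θ], [sin θ, cos θ]] of a rotation matrix; reading off cos θ and sin θ gives the angle.
The matrix [[-1, 0], [0, -1]] represents: rotation by 180° (or reflection through origin).
Applying it to (1, 6): [-1·1 + 0·6, 0·1 + -1·6] = (-1, -6).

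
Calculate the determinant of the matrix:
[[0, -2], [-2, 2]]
-4

For a 2×2 matrix [[a, b], [c, d]], det = ad - bc
det = (0)(2) - (-2)(-2) = 0 - 4 = -4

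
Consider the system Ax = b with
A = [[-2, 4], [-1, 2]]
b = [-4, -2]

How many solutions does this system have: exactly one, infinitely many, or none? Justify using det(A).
Infinitely many solutions

det(A) = (-2)*(2) - (4)*(-1) = 0, so A is singular (column 2 is -2 times column 1).
b = [-4, -2] = 2 * column 1 of A, so b lies in the column space of A.
A singular matrix whose right-hand side is in its column space gives a 1-parameter family of solutions — infinitely many.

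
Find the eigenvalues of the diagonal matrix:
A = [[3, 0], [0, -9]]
λ₁ = 3, λ₂ = -9

The characteristic polynomial of A is det(A - λI) = (3 - λ)(-9 - λ) = 0.
The roots are λ = 3 and λ = -9, so the eigenvalues are the diagonal entries.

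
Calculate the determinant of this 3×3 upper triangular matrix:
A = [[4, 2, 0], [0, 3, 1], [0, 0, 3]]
36

The determinant of a triangular matrix is the product of its diagonal entries (the off-diagonal entries above the diagonal do not affect it).
det(A) = (4) * (3) * (3) = 36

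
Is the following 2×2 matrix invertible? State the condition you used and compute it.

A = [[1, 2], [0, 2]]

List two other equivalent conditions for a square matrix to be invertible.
Yes, invertible; det(A) = 2 ≠ 0. Equivalent conditions: rank(A) = 2; Ax = 0 has only the trivial solution; 0 is not an eigenvalue; the columns of A are linearly independent.

To check invertibility, compute det(A).
The given matrix is triangular, so det(A) equals the product of its diagonal entries = 2 ≠ 0.
Since det(A) ≠ 0, A is invertible.
Equivalent conditions for a square matrix A to be invertible:
- rank(A) = 2 (full rank).
- The homogeneous system Ax = 0 has only the trivial solution x = 0.
- 0 is not an eigenvalue of A.
- The columns (equivalently rows) of A are linearly independent.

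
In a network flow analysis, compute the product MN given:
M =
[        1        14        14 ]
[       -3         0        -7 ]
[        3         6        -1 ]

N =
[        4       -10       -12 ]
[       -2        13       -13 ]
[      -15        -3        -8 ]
MN =
[     -234       130      -306 ]
[       93        51        92 ]
[       15        51      -106 ]

Matrix multiplication: (MN)[i][j] = sum over k of M[i][k] * N[k][j].
  (MN)[0][0] = (1)*(4) + (14)*(-2) + (14)*(-15) = -234
  (MN)[0][1] = (1)*(-10) + (14)*(13) + (14)*(-3) = 130
  (MN)[0][2] = (1)*(-12) + (14)*(-13) + (14)*(-8) = -306
  (MN)[1][0] = (-3)*(4) + (0)*(-2) + (-7)*(-15) = 93
  (MN)[1][1] = (-3)*(-10) + (0)*(13) + (-7)*(-3) = 51
  (MN)[1][2] = (-3)*(-12) + (0)*(-13) + (-7)*(-8) = 92
  (MN)[2][0] = (3)*(4) + (6)*(-2) + (-1)*(-15) = 15
  (MN)[2][1] = (3)*(-10) + (6)*(13) + (-1)*(-3) = 51
  (MN)[2][2] = (3)*(-12) + (6)*(-13) + (-1)*(-8) = -106
MN =
[     -234       130      -306 ]
[       93        51        92 ]
[       15        51      -106 ]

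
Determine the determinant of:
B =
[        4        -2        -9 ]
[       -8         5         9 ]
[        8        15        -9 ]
det(B) = 720

Expand along row 0 (cofactor expansion): det(B) = a*(e*i - f*h) - b*(d*i - f*g) + c*(d*h - e*g), where the 3×3 is [[a, b, c], [d, e, f], [g, h, i]].
Minor M_00 = (5)*(-9) - (9)*(15) = -45 - 135 = -180.
Minor M_01 = (-8)*(-9) - (9)*(8) = 72 - 72 = 0.
Minor M_02 = (-8)*(15) - (5)*(8) = -120 - 40 = -160.
det(B) = (4)*(-180) - (-2)*(0) + (-9)*(-160) = -720 + 0 + 1440 = 720.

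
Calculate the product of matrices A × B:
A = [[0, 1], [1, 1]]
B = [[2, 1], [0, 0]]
[[0, 0], [2, 1]]

Matrix multiplication:
C[0][0] = 0×2 + 1×0 = 0
C[0][1] = 0×1 + 1×0 = 0
C[1][0] = 1×2 + 1×0 = 2
C[1][1] = 1×1 + 1×0 = 1
Result: [[0, 0], [2, 1]]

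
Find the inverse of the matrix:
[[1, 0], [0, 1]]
[[1, 0], [0, 1]]

For [[a,b],[c,d]], inverse = (1/det)·[[d,-b],[-c,a]]
det = 1·1 - 0·0 = 1
Inverse = (1/1)·[[1, 0], [0, 1]]
        = [[1, 0], [0, 1]]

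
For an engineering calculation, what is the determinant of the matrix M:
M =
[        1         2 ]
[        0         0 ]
det(M) = 0

For a 2×2 matrix [[a, b], [c, d]], det = a*d - b*c.
det(M) = (1)*(0) - (2)*(0) = 0 - 0 = 0.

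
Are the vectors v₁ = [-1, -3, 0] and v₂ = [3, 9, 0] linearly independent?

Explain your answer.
No, linearly dependent (v₂ = -3·v₁)

Check whether there is a scalar k with v₂ = k·v₁.
Comparing components, k = -3 satisfies -3·[-1, -3, 0] = [3, 9, 0].
Since v₂ is a scalar multiple of v₁, the two vectors are linearly dependent.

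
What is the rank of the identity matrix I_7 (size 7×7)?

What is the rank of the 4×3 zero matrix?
rank(I_7) = 7, rank(0) = 0

The identity I_7 has 7 columns that are the standard basis vectors e_1, …, e_7. These are linearly independent, so all 7 columns are pivots and rank(I_7) = 7.
The 4×3 zero matrix has every entry zero, so every row is the zero row and there are no pivots; rank(0) = 0.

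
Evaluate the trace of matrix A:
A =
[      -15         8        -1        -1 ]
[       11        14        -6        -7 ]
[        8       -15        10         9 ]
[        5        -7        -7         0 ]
tr(A) = -15 + 14 + 10 + 0 = 9

The trace of a square matrix is the sum of its diagonal entries.
Diagonal entries of A: A[0][0] = -15, A[1][1] = 14, A[2][2] = 10, A[3][3] = 0.
tr(A) = -15 + 14 + 10 + 0 = 9.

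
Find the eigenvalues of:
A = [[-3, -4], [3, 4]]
λ = 0, 1

Solve det(A - λI) = 0. For a 2×2 matrix this is λ² - (trace)λ + det = 0.
trace(A) = -3 + 4 = 1.
det(A) = (-3)*(4) - (-4)*(3) = -12 + 12 = 0.
Characteristic equation: λ² - (1)λ + (0) = 0.
Discriminant: (1)² - 4*(0) = 1 - 0 = 1.
Roots: λ = (1 ± √1) / 2 = 0, 1.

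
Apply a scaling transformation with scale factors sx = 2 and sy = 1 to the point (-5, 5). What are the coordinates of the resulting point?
(-10, 5)

Scaling matrix:
[[2, 0], [0, 1]]
Result: (-5 × 2, 5 × 1) = (-10, 5)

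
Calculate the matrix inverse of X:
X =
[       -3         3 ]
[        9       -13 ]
det(X) = 12
X⁻¹ =
[   -13/12      -1/4 ]
[     -3/4      -1/4 ]

For a 2×2 matrix X = [[a, b], [c, d]] with det(X) ≠ 0, X⁻¹ = (1/det(X)) * [[d, -b], [-c, a]].
det(X) = (-3)*(-13) - (3)*(9) = 39 - 27 = 12.
X⁻¹ = (1/12) * [[-13, -3], [-9, -3]].
Dividing each entry by 12 and reducing:
X⁻¹ =
[   -13/12      -1/4 ]
[     -3/4      -1/4 ]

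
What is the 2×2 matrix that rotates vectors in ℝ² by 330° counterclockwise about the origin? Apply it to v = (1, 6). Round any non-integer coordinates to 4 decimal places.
R = [[√3/2, 1/2], [-1/2, √3/2]]; R·v = (3.8660, 4.6962)

A counterclockwise rotation by angle θ in ℝ² has matrix R(θ) = [[cos θ, -sin θ], [sin θ, cos θ]].
For θ = 330°: cos θ = √3/2, sin θ = -1/2.
R(330°) = [[√3/2, 1/2], [-1/2, √3/2]].
R·v = [√3/2·1 + (1/2)·6, -1/2·1 + √3/2·6] = (3.8660, 4.6962).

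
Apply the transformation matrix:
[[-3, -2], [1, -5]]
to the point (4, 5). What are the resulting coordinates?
(-22, -21)

Matrix multiplication:
[[-3, -2], [1, -5]] × [4, 5]ᵀ
= [-3×4 + -2×5, 1×4 + -5×5]ᵀ
= [-22.0000, -21.0000]ᵀ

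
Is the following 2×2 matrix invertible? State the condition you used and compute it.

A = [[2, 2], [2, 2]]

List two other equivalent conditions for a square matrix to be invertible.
No, not invertible; det(A) = 0 (two rows are equal, so the rows are linearly dependent). Equivalent conditions (failing for this A): rank(A) < 2; Ax = 0 has non-trivial solutions; 0 is an eigenvalue; the columns are linearly dependent.

To check invertibility, compute det(A).
In this matrix, row 0 and the last row are identical, so one row is a scalar multiple of another and the rows are linearly dependent.
A matrix with linearly dependent rows has det = 0 and is not invertible.
Equivalent failed conditions:
- rank(A) < 2.
- Ax = 0 has non-trivial solutions.
- 0 is an eigenvalue.
- The columns are linearly dependent.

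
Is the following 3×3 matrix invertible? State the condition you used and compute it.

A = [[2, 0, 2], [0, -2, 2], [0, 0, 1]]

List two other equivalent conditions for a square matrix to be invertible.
Yes, invertible; det(A) = -4 ≠ 0. Equivalent conditions: rank(A) = 3; Ax = 0 has only the trivial solution; 0 is not an eigenvalue; the columns of A are linearly independent.

To check invertibility, compute det(A).
The given matrix is triangular, so det(A) equals the product of its diagonal entries = -4 ≠ 0.
Since det(A) ≠ 0, A is invertible.
Equivalent conditions for a square matrix A to be invertible:
- rank(A) = 3 (full rank).
- The homogeneous system Ax = 0 has only the trivial solution x = 0.
- 0 is not an eigenvalue of A.
- The columns (equivalently rows) of A are linearly independent.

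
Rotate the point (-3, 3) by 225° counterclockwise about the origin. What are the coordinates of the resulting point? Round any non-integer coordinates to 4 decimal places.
(4.2426, 0.0000)

Rotation matrix R(θ) = [[cos θ, -sin θ], [sin θ, cos θ]]; for θ = 225°:
R = [[-√2/2, √2/2], [-√2/2, -√2/2]]
Result: R × [-3, 3]ᵀ = [-√2/2·-3 + (√2/2)·3, -√2/2·-3 + (-√2/2)·3]ᵀ = (4.2426, 0.0000)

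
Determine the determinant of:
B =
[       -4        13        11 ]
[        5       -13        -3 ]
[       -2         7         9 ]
det(B) = -24

Expand along row 0 (cofactor expansion): det(B) = a*(e*i - f*h) - b*(d*i - f*g) + c*(d*h - e*g), where the 3×3 is [[a, b, c], [d, e, f], [g, h, i]].
Minor M_00 = (-13)*(9) - (-3)*(7) = -117 + 21 = -96.
Minor M_01 = (5)*(9) - (-3)*(-2) = 45 - 6 = 39.
Minor M_02 = (5)*(7) - (-13)*(-2) = 35 - 26 = 9.
det(B) = (-4)*(-96) - (13)*(39) + (11)*(9) = 384 - 507 + 99 = -24.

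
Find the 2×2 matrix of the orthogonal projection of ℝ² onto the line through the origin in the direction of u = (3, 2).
[[9/13, 6/13], [6/13, 4/13]]

The orthogonal projection onto the line spanned by a nonzero vector u = (a, b) has matrix P = (u uᵀ) / (uᵀ u) = (1/(a² + b²)) · [[a², ab], [ab, b²]].
Here u = (3, 2), so a² + b² = 9 + 4 = 13.
P = (1/13) · [[9, 6], [6, 4]] = [[9/13, 6/13], [6/13, 4/13]].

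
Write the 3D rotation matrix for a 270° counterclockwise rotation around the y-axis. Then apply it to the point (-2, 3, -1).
R = [[0, 0, -1], [0, 1, 0], [1, 0, 0]]; R·(-2, 3, -1) = (1, 3, -2)

Rotation matrix for 270° around y-axis:
cos(270°) = 0, sin(270°) = -1
R = [[0, 0, -1], [0, 1, 0], [1, 0, 0]]
Apply to (-2, 3, -1): R·[-2, 3, -1]ᵀ = (1, 3, -2)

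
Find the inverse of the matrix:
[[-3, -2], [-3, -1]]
[[1/3, -2/3], [-1, 1]]

For [[a,b],[c,d]], inverse = (1/det)·[[d,-b],[-c,a]]
det = -3·-1 - -2·-3 = -3
Inverse = (1/-3)·[[-1, 2], [3, -3]]
        = [[1/3, -2/3], [-1, 1]]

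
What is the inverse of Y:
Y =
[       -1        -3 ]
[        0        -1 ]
det(Y) = 1
Y⁻¹ =
[       -1         3 ]
[        0        -1 ]

For a 2×2 matrix Y = [[a, b], [c, d]] with det(Y) ≠ 0, Y⁻¹ = (1/det(Y)) * [[d, -b], [-c, a]].
det(Y) = (-1)*(-1) - (-3)*(0) = 1 - 0 = 1.
Y⁻¹ = (1/1) * [[-1, 3], [0, -1]].
Dividing each entry by 1 and reducing:
Y⁻¹ =
[       -1         3 ]
[        0        -1 ]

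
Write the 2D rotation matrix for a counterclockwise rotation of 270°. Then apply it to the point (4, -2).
R = [[0, 1], [-1, 0]]; R·(4, -2) = (-2, -4)

Rotation matrix formula: R(θ) = [[cos θ, -sin θ], [sin θ, cos θ]]
For θ = 270°:
cos(270°) = 0
sin(270°) = -1
R = [[0, 1], [-1, 0]]
Apply to (4, -2): [0·4 + (1)·-2, -1·4 + 0·-2] = (-2, -4)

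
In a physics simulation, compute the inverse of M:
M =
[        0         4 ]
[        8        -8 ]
det(M) = -32
M⁻¹ =
[      1/4       1/8 ]
[      1/4         0 ]

For a 2×2 matrix M = [[a, b], [c, d]] with det(M) ≠ 0, M⁻¹ = (1/det(M)) * [[d, -b], [-c, a]].
det(M) = (0)*(-8) - (4)*(8) = 0 - 32 = -32.
M⁻¹ = (1/-32) * [[-8, -4], [-8, 0]].
Dividing each entry by -32 and reducing:
M⁻¹ =
[      1/4       1/8 ]
[      1/4         0 ]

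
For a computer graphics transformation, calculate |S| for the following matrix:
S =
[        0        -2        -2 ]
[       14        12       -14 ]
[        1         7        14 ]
det(S) = 248

Expand along row 0 (cofactor expansion): det(S) = a*(e*i - f*h) - b*(d*i - f*g) + c*(d*h - e*g), where the 3×3 is [[a, b, c], [d, e, f], [g, h, i]].
Minor M_00 = (12)*(14) - (-14)*(7) = 168 + 98 = 266.
Minor M_01 = (14)*(14) - (-14)*(1) = 196 + 14 = 210.
Minor M_02 = (14)*(7) - (12)*(1) = 98 - 12 = 86.
det(S) = (0)*(266) - (-2)*(210) + (-2)*(86) = 0 + 420 - 172 = 248.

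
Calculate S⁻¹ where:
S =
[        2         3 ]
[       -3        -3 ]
det(S) = 3
S⁻¹ =
[       -1        -1 ]
[        1       2/3 ]

For a 2×2 matrix S = [[a, b], [c, d]] with det(S) ≠ 0, S⁻¹ = (1/det(S)) * [[d, -b], [-c, a]].
det(S) = (2)*(-3) - (3)*(-3) = -6 + 9 = 3.
S⁻¹ = (1/3) * [[-3, -3], [3, 2]].
Dividing each entry by 3 and reducing:
S⁻¹ =
[       -1        -1 ]
[        1       2/3 ]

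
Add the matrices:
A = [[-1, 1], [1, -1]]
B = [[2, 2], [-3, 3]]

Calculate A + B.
[[1, 3], [-2, 2]]

Add corresponding elements:
(-1)+(2)=1
(1)+(2)=3
(1)+(-3)=-2
(-1)+(3)=2
A + B = [[1, 3], [-2, 2]]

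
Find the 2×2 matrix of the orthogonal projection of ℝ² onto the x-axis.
[[1, 0], [0, 0]]

The orthogonal projection onto the line spanned by a nonzero vector u = (a, b) has matrix P = (u uᵀ) / (uᵀ u) = (1/(a² + b²)) · [[a², ab], [ab, b²]].
Here u = (1, 0), so a² + b² = 1 + 0 = 1.
P = (1/1) · [[1, 0], [0, 0]] = [[1, 0], [0, 0]].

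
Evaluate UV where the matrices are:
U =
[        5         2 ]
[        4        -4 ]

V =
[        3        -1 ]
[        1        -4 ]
UV =
[       17       -13 ]
[        8        12 ]

Matrix multiplication: (UV)[i][j] = sum over k of U[i][k] * V[k][j].
  (UV)[0][0] = (5)*(3) + (2)*(1) = 17
  (UV)[0][1] = (5)*(-1) + (2)*(-4) = -13
  (UV)[1][0] = (4)*(3) + (-4)*(1) = 8
  (UV)[1][1] = (4)*(-1) + (-4)*(-4) = 12
UV =
[       17       -13 ]
[        8        12 ]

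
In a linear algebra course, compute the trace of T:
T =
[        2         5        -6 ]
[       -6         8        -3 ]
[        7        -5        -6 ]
tr(T) = 2 + 8 - 6 = 4

The trace of a square matrix is the sum of its diagonal entries.
Diagonal entries of T: T[0][0] = 2, T[1][1] = 8, T[2][2] = -6.
tr(T) = 2 + 8 - 6 = 4.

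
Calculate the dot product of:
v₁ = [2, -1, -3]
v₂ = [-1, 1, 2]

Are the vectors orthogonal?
-9, No

The dot product is the sum of products of corresponding components.
v₁·v₂ = (2)*(-1) + (-1)*(1) + (-3)*(2) = -2 - 1 - 6 = -9.
Two vectors are orthogonal iff their dot product is 0; here the dot product is -9, so the vectors are not orthogonal.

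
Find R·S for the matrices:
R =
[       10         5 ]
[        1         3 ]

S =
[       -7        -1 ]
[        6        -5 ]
RS =
[      -40       -35 ]
[       11       -16 ]

Matrix multiplication: (RS)[i][j] = sum over k of R[i][k] * S[k][j].
  (RS)[0][0] = (10)*(-7) + (5)*(6) = -40
  (RS)[0][1] = (10)*(-1) + (5)*(-5) = -35
  (RS)[1][0] = (1)*(-7) + (3)*(6) = 11
  (RS)[1][1] = (1)*(-1) + (3)*(-5) = -16
RS =
[      -40       -35 ]
[       11       -16 ]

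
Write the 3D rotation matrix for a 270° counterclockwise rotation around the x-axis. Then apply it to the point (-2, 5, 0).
R = [[1, 0, 0], [0, 0, 1], [0, -1, 0]]; R·(-2, 5, 0) = (-2, 0, -5)

Rotation matrix for 270° around x-axis:
cos(270°) = 0, sin(270°) = -1
R = [[1, 0, 0], [0, 0, 1], [0, -1, 0]]
Apply to (-2, 5, 0): R·[-2, 5, 0]ᵀ = (-2, 0, -5)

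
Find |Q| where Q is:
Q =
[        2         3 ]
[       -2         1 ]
det(Q) = 8

For a 2×2 matrix [[a, b], [c, d]], det = a*d - b*c.
det(Q) = (2)*(1) - (3)*(-2) = 2 + 6 = 8.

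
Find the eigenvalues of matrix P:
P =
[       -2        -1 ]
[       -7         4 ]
λ = -3, 5

Solve det(P - λI) = 0. For a 2×2 matrix the characteristic equation is λ² - (trace)λ + det = 0.
trace(P) = a + d = -2 + 4 = 2.
det(P) = a*d - b*c = (-2)*(4) - (-1)*(-7) = -8 - 7 = -15.
Characteristic equation: λ² - (2)λ + (-15) = 0.
Discriminant = (2)² - 4*(-15) = 4 + 60 = 64.
λ = (2 ± √64) / 2 = (2 ± 8) / 2 = -3, 5.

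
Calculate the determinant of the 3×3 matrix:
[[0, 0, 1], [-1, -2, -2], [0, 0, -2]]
0

Expansion along first row:
det = 0·det([[-2,-2],[0,-2]]) - 0·det([[-1,-2],[0,-2]]) + 1·det([[-1,-2],[0,0]])
    = 0·(-2·-2 - -2·0) - 0·(-1·-2 - -2·0) + 1·(-1·0 - -2·0)
    = 0·4 - 0·2 + 1·0
    = 0 + 0 + 0 = 0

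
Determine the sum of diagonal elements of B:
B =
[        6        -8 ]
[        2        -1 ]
tr(B) = 6 - 1 = 5

The trace of a square matrix is the sum of its diagonal entries.
Diagonal entries of B: B[0][0] = 6, B[1][1] = -1.
tr(B) = 6 - 1 = 5.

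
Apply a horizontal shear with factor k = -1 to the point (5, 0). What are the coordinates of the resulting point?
(5, 0)

Shear matrix for horizontal shear with factor k = -1:
[[1, -1], [0, 1]]
Result: (5, 0) → (5, 0)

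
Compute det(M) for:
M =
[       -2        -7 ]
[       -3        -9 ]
det(M) = -3

For a 2×2 matrix [[a, b], [c, d]], det = a*d - b*c.
det(M) = (-2)*(-9) - (-7)*(-3) = 18 - 21 = -3.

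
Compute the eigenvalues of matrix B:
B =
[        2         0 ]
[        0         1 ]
λ = 1, 2

Solve det(B - λI) = 0. For a 2×2 matrix the characteristic equation is λ² - (trace)λ + det = 0.
trace(B) = a + d = 2 + 1 = 3.
det(B) = a*d - b*c = (2)*(1) - (0)*(0) = 2 - 0 = 2.
Characteristic equation: λ² - (3)λ + (2) = 0.
Discriminant = (3)² - 4*(2) = 9 - 8 = 1.
λ = (3 ± √1) / 2 = (3 ± 1) / 2 = 1, 2.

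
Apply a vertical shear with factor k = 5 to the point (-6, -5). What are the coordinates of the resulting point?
(-6, -35)

Shear matrix for vertical shear with factor k = 5:
[[1, 0], [5, 1]]
Result: (-6, -5) → (-6, -35)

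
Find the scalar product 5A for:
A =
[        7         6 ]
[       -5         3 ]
5A =
[       35        30 ]
[      -25        15 ]

Scalar multiplication is elementwise: (5A)[i][j] = 5 * A[i][j].
  (5A)[0][0] = 5 * (7) = 35
  (5A)[0][1] = 5 * (6) = 30
  (5A)[1][0] = 5 * (-5) = -25
  (5A)[1][1] = 5 * (3) = 15
5A =
[       35        30 ]
[      -25        15 ]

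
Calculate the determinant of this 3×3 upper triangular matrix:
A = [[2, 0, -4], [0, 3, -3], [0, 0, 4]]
24

The determinant of a triangular matrix is the product of its diagonal entries (the off-diagonal entries above the diagonal do not affect it).
det(A) = (2) * (3) * (4) = 24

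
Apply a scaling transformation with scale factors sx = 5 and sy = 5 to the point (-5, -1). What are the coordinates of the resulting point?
(-25, -5)

Scaling matrix:
[[5, 0], [0, 5]]
Result: (-5 × 5, -1 × 5) = (-25, -5)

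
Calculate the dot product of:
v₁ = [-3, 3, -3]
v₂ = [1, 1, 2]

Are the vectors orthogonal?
-6, No

The dot product is the sum of products of corresponding components.
v₁·v₂ = (-3)*(1) + (3)*(1) + (-3)*(2) = -3 + 3 - 6 = -6.
Two vectors are orthogonal iff their dot product is 0; here the dot product is -6, so the vectors are not orthogonal.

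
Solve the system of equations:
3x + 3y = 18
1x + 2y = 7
x = 5, y = 1

Use elimination (row reduction):
Equation 1: 3x + 3y = 18.
Equation 2: 1x + 2y = 7.
Multiply Eq1 by 1 and Eq2 by 3: 3x + 3y = 18;  3x + 6y = 21.
Subtract: (3)y = 3, so y = 1.
Back-substitute into Eq1: 3x + 3*(1) = 18, so x = 5.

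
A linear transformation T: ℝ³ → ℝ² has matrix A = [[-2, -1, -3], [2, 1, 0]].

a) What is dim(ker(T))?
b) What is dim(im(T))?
dim(ker) = 1, dim(im) = 2

The two rows are not scalar multiples of one another (no single k satisfies row 2 = k × row 1), so they are linearly independent.
Thus rank(A) = 2.
dim(im(T)) = rank(A) = 2.
By the rank-nullity theorem applied to T: ℝ³ → ℝ², rank(A) + nullity(A) = 3 (the domain dimension), so dim(ker(T)) = 3 - 2 = 1.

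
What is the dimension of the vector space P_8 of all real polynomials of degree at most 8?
Dimension = 9

A polynomial of degree at most 8 can be written as a₀ + a₁x + a₂x² + … + a_8x^8, with 9 free coefficients a₀, …, a_8.
The set {1, x, x², …, x^8} is a basis: it spans P_8 (every such polynomial is a linear combination of these) and is linearly independent (a polynomial is zero iff all its coefficients are zero).
Therefore dim(P_8) = 8 + 1 = 9.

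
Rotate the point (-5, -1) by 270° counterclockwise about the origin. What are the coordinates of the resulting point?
(-1, 5)

Rotation matrix R(θ) = [[cos θ, -sin θ], [sin θ, cos θ]]; for θ = 270°:
R = [[0, 1], [-1, 0]]
Result: R × [-5, -1]ᵀ = [0·-5 + (1)·-1, -1·-5 + (0)·-1]ᵀ = (-1, 5)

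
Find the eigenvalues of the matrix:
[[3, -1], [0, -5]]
λ = -5 and λ = 3

Characteristic equation: det(A - λI) = 0
λ² - (trace)λ + (det) = 0
λ² - (-2)λ + (-15) = 0
λ² + 2λ - 15 = 0
Solving: λ = -5, 3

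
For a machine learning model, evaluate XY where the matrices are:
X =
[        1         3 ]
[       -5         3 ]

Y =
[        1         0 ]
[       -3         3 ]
XY =
[       -8         9 ]
[      -14         9 ]

Matrix multiplication: (XY)[i][j] = sum over k of X[i][k] * Y[k][j].
  (XY)[0][0] = (1)*(1) + (3)*(-3) = -8
  (XY)[0][1] = (1)*(0) + (3)*(3) = 9
  (XY)[1][0] = (-5)*(1) + (3)*(-3) = -14
  (XY)[1][1] = (-5)*(0) + (3)*(3) = 9
XY =
[       -8         9 ]
[      -14         9 ]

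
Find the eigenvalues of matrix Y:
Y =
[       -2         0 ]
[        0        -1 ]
λ = -2, -1

Solve det(Y - λI) = 0. For a 2×2 matrix the characteristic equation is λ² - (trace)λ + det = 0.
trace(Y) = a + d = -2 - 1 = -3.
det(Y) = a*d - b*c = (-2)*(-1) - (0)*(0) = 2 - 0 = 2.
Characteristic equation: λ² - (-3)λ + (2) = 0.
Discriminant = (-3)² - 4*(2) = 9 - 8 = 1.
λ = (-3 ± √1) / 2 = (-3 ± 1) / 2 = -2, -1.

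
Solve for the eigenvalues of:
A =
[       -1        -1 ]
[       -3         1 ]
λ = -2, 2

Solve det(A - λI) = 0. For a 2×2 matrix the characteristic equation is λ² - (trace)λ + det = 0.
trace(A) = a + d = -1 + 1 = 0.
det(A) = a*d - b*c = (-1)*(1) - (-1)*(-3) = -1 - 3 = -4.
Characteristic equation: λ² - (0)λ + (-4) = 0.
Discriminant = (0)² - 4*(-4) = 0 + 16 = 16.
λ = (0 ± √16) / 2 = (0 ± 4) / 2 = -2, 2.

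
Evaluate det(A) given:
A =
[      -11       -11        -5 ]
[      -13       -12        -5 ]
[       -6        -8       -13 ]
det(A) = 93

Expand along row 0 (cofactor expansion): det(A) = a*(e*i - f*h) - b*(d*i - f*g) + c*(d*h - e*g), where the 3×3 is [[a, b, c], [d, e, f], [g, h, i]].
Minor M_00 = (-12)*(-13) - (-5)*(-8) = 156 - 40 = 116.
Minor M_01 = (-13)*(-13) - (-5)*(-6) = 169 - 30 = 139.
Minor M_02 = (-13)*(-8) - (-12)*(-6) = 104 - 72 = 32.
det(A) = (-11)*(116) - (-11)*(139) + (-5)*(32) = -1276 + 1529 - 160 = 93.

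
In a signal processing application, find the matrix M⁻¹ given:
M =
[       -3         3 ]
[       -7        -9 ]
det(M) = 48
M⁻¹ =
[    -3/16     -1/16 ]
[     7/48     -1/16 ]

For a 2×2 matrix M = [[a, b], [c, d]] with det(M) ≠ 0, M⁻¹ = (1/det(M)) * [[d, -b], [-c, a]].
det(M) = (-3)*(-9) - (3)*(-7) = 27 + 21 = 48.
M⁻¹ = (1/48) * [[-9, -3], [7, -3]].
Dividing each entry by 48 and reducing:
M⁻¹ =
[    -3/16     -1/16 ]
[     7/48     -1/16 ]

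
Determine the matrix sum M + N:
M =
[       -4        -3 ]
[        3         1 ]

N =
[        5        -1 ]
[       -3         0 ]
M + N =
[        1        -4 ]
[        0         1 ]

Matrix addition is elementwise: (M+N)[i][j] = M[i][j] + N[i][j].
  (M+N)[0][0] = (-4) + (5) = 1
  (M+N)[0][1] = (-3) + (-1) = -4
  (M+N)[1][0] = (3) + (-3) = 0
  (M+N)[1][1] = (1) + (0) = 1
M + N =
[        1        -4 ]
[        0         1 ]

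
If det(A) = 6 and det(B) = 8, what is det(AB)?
48

Use the multiplicative property of determinants: det(AB) = det(A)*det(B).
det(AB) = (6)*(8) = 48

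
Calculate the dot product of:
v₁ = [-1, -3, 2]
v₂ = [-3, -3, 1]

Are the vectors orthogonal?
14, No

The dot product is the sum of products of corresponding components.
v₁·v₂ = (-1)*(-3) + (-3)*(-3) + (2)*(1) = 3 + 9 + 2 = 14.
Two vectors are orthogonal iff their dot product is 0; here the dot product is 14, so the vectors are not orthogonal.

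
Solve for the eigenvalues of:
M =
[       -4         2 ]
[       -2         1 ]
λ = -3, 0

Solve det(M - λI) = 0. For a 2×2 matrix the characteristic equation is λ² - (trace)λ + det = 0.
trace(M) = a + d = -4 + 1 = -3.
det(M) = a*d - b*c = (-4)*(1) - (2)*(-2) = -4 + 4 = 0.
Characteristic equation: λ² - (-3)λ + (0) = 0.
Discriminant = (-3)² - 4*(0) = 9 - 0 = 9.
λ = (-3 ± √9) / 2 = (-3 ± 3) / 2 = -3, 0.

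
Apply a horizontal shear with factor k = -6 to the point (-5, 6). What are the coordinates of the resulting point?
(-41, 6)

Shear matrix for horizontal shear with factor k = -6:
[[1, -6], [0, 1]]
Result: (-5, 6) → (-41, 6)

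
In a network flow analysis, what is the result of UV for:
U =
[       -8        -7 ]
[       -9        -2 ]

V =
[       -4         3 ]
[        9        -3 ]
UV =
[      -31        -3 ]
[       18       -21 ]

Matrix multiplication: (UV)[i][j] = sum over k of U[i][k] * V[k][j].
  (UV)[0][0] = (-8)*(-4) + (-7)*(9) = -31
  (UV)[0][1] = (-8)*(3) + (-7)*(-3) = -3
  (UV)[1][0] = (-9)*(-4) + (-2)*(9) = 18
  (UV)[1][1] = (-9)*(3) + (-2)*(-3) = -21
UV =
[      -31        -3 ]
[       18       -21 ]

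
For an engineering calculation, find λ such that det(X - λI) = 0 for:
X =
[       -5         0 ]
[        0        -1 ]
λ = -5, -1

Solve det(X - λI) = 0. For a 2×2 matrix the characteristic equation is λ² - (trace)λ + det = 0.
trace(X) = a + d = -5 - 1 = -6.
det(X) = a*d - b*c = (-5)*(-1) - (0)*(0) = 5 - 0 = 5.
Characteristic equation: λ² - (-6)λ + (5) = 0.
Discriminant = (-6)² - 4*(5) = 36 - 20 = 16.
λ = (-6 ± √16) / 2 = (-6 ± 4) / 2 = -5, -1.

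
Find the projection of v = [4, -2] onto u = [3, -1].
[21/5, -7/5]

The projection of v onto u is proj_u(v) = ((v·u) / (u·u)) · u.
v·u = (4)*(3) + (-2)*(-1) = 14.
u·u = (3)*(3) + (-1)*(-1) = 10.
coefficient = 14 / 10 = 7/5.
proj_u(v) = 7/5 · [3, -1] = [21/5, -7/5].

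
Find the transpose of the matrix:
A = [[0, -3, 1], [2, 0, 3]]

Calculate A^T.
[[0, 2], [-3, 0], [1, 3]]

The transpose sends entry (i,j) to (j,i); rows become columns.
Row 0 of A: [0, -3, 1] -> column 0 of A^T.
Row 1 of A: [2, 0, 3] -> column 1 of A^T.
A^T = [[0, 2], [-3, 0], [1, 3]]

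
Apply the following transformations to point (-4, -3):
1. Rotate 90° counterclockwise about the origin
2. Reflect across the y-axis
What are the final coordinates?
(-3, -4)

Step 1: Rotate 90° → (3, -4)
Step 2: Reflect across the y-axis → (-3, -4)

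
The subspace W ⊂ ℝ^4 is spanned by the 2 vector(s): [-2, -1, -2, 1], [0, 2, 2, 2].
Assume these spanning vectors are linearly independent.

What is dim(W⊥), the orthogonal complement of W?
dim(W⊥) = 2

For any subspace W of ℝ^n, dim(W) + dim(W⊥) = n (the whole-space dimension).
Here the given 2 vectors are linearly independent, so dim(W) = 2.
Thus dim(W⊥) = n - dim(W) = 4 - 2 = 2.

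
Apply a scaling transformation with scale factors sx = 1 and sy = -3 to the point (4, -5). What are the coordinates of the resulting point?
(4, 15)

Scaling matrix:
[[1, 0], [0, -3]]
Result: (4 × 1, -5 × -3) = (4, 15)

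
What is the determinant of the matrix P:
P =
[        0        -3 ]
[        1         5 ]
det(P) = 3

For a 2×2 matrix [[a, b], [c, d]], det = a*d - b*c.
det(P) = (0)*(5) - (-3)*(1) = 0 + 3 = 3.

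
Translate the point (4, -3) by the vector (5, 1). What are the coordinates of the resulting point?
(9, -2)

Translation by (5, 1):
x' = 4 + 5 = 9
y' = -3 + 1 = -2
Homogeneous matrix: [[1, 0, 5], [0, 1, 1], [0, 0, 1]]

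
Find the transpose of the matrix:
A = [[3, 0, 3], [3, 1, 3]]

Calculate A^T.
[[3, 3], [0, 1], [3, 3]]

The transpose sends entry (i,j) to (j,i); rows become columns.
Row 0 of A: [3, 0, 3] -> column 0 of A^T.
Row 1 of A: [3, 1, 3] -> column 1 of A^T.
A^T = [[3, 3], [0, 1], [3, 3]]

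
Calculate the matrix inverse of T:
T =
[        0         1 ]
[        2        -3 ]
det(T) = -2
T⁻¹ =
[      3/2       1/2 ]
[        1         0 ]

For a 2×2 matrix T = [[a, b], [c, d]] with det(T) ≠ 0, T⁻¹ = (1/det(T)) * [[d, -b], [-c, a]].
det(T) = (0)*(-3) - (1)*(2) = 0 - 2 = -2.
T⁻¹ = (1/-2) * [[-3, -1], [-2, 0]].
Dividing each entry by -2 and reducing:
T⁻¹ =
[      3/2       1/2 ]
[        1         0 ]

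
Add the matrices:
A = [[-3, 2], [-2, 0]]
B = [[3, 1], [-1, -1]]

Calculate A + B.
[[0, 3], [-3, -1]]

Add corresponding elements:
(-3)+(3)=0
(2)+(1)=3
(-2)+(-1)=-3
(0)+(-1)=-1
A + B = [[0, 3], [-3, -1]]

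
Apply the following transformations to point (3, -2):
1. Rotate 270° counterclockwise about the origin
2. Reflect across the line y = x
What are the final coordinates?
(-3, -2)

Step 1: Rotate 270° → (-2, -3)
Step 2: Reflect across the line y = x → (-3, -2)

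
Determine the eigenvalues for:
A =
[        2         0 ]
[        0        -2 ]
λ = -2, 2

Solve det(A - λI) = 0. For a 2×2 matrix the characteristic equation is λ² - (trace)λ + det = 0.
trace(A) = a + d = 2 - 2 = 0.
det(A) = a*d - b*c = (2)*(-2) - (0)*(0) = -4 - 0 = -4.
Characteristic equation: λ² - (0)λ + (-4) = 0.
Discriminant = (0)² - 4*(-4) = 0 + 16 = 16.
λ = (0 ± √16) / 2 = (0 ± 4) / 2 = -2, 2.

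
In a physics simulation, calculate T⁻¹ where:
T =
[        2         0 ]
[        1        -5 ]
det(T) = -10
T⁻¹ =
[      1/2         0 ]
[     1/10      -1/5 ]

For a 2×2 matrix T = [[a, b], [c, d]] with det(T) ≠ 0, T⁻¹ = (1/det(T)) * [[d, -b], [-c, a]].
det(T) = (2)*(-5) - (0)*(1) = -10 - 0 = -10.
T⁻¹ = (1/-10) * [[-5, 0], [-1, 2]].
Dividing each entry by -10 and reducing:
T⁻¹ =
[      1/2         0 ]
[     1/10      -1/5 ]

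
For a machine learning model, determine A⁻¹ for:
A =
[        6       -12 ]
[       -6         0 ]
det(A) = -72
A⁻¹ =
[        0      -1/6 ]
[    -1/12     -1/12 ]

For a 2×2 matrix A = [[a, b], [c, d]] with det(A) ≠ 0, A⁻¹ = (1/det(A)) * [[d, -b], [-c, a]].
det(A) = (6)*(0) - (-12)*(-6) = 0 - 72 = -72.
A⁻¹ = (1/-72) * [[0, 12], [6, 6]].
Dividing each entry by -72 and reducing:
A⁻¹ =
[        0      -1/6 ]
[    -1/12     -1/12 ]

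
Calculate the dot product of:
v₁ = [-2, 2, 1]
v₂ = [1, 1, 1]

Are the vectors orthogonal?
1, No

The dot product is the sum of products of corresponding components.
v₁·v₂ = (-2)*(1) + (2)*(1) + (1)*(1) = -2 + 2 + 1 = 1.
Two vectors are orthogonal iff their dot product is 0; here the dot product is 1, so the vectors are not orthogonal.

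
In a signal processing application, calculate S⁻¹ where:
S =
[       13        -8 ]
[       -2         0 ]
det(S) = -16
S⁻¹ =
[        0      -1/2 ]
[     -1/8    -13/16 ]

For a 2×2 matrix S = [[a, b], [c, d]] with det(S) ≠ 0, S⁻¹ = (1/det(S)) * [[d, -b], [-c, a]].
det(S) = (13)*(0) - (-8)*(-2) = 0 - 16 = -16.
S⁻¹ = (1/-16) * [[0, 8], [2, 13]].
Dividing each entry by -16 and reducing:
S⁻¹ =
[        0      -1/2 ]
[     -1/8    -13/16 ]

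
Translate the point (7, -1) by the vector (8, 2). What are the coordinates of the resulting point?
(15, 1)

Translation by (8, 2):
x' = 7 + 8 = 15
y' = -1 + 2 = 1
Homogeneous matrix: [[1, 0, 8], [0, 1, 2], [0, 0, 1]]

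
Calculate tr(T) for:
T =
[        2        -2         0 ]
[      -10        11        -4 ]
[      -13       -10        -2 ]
tr(T) = 2 + 11 - 2 = 11

The trace of a square matrix is the sum of its diagonal entries.
Diagonal entries of T: T[0][0] = 2, T[1][1] = 11, T[2][2] = -2.
tr(T) = 2 + 11 - 2 = 11.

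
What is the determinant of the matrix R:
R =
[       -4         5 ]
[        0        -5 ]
det(R) = 20

For a 2×2 matrix [[a, b], [c, d]], det = a*d - b*c.
det(R) = (-4)*(-5) - (5)*(0) = 20 - 0 = 20.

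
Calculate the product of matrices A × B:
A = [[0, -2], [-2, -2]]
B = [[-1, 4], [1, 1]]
[[-2, -2], [0, -10]]

Matrix multiplication:
C[0][0] = 0×-1 + -2×1 = -2
C[0][1] = 0×4 + -2×1 = -2
C[1][0] = -2×-1 + -2×1 = 0
C[1][1] = -2×4 + -2×1 = -10
Result: [[-2, -2], [0, -10]]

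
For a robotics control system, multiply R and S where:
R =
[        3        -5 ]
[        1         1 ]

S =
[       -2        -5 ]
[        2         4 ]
RS =
[      -16       -35 ]
[        0        -1 ]

Matrix multiplication: (RS)[i][j] = sum over k of R[i][k] * S[k][j].
  (RS)[0][0] = (3)*(-2) + (-5)*(2) = -16
  (RS)[0][1] = (3)*(-5) + (-5)*(4) = -35
  (RS)[1][0] = (1)*(-2) + (1)*(2) = 0
  (RS)[1][1] = (1)*(-5) + (1)*(4) = -1
RS =
[      -16       -35 ]
[        0        -1 ]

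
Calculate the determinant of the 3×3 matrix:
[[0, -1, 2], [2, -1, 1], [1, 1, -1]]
3

Expansion along first row:
det = 0·det([[-1,1],[1,-1]]) - -1·det([[2,1],[1,-1]]) + 2·det([[2,-1],[1,1]])
    = 0·(-1·-1 - 1·1) - -1·(2·-1 - 1·1) + 2·(2·1 - -1·1)
    = 0·0 - -1·-3 + 2·3
    = 0 + -3 + 6 = 3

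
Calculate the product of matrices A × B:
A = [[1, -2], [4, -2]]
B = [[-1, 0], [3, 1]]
[[-7, -2], [-10, -2]]

Matrix multiplication:
C[0][0] = 1×-1 + -2×3 = -7
C[0][1] = 1×0 + -2×1 = -2
C[1][0] = 4×-1 + -2×3 = -10
C[1][1] = 4×0 + -2×1 = -2
Result: [[-7, -2], [-10, -2]]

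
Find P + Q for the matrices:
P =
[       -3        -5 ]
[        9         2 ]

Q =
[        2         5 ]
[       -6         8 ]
P + Q =
[       -1         0 ]
[        3        10 ]

Matrix addition is elementwise: (P+Q)[i][j] = P[i][j] + Q[i][j].
  (P+Q)[0][0] = (-3) + (2) = -1
  (P+Q)[0][1] = (-5) + (5) = 0
  (P+Q)[1][0] = (9) + (-6) = 3
  (P+Q)[1][1] = (2) + (8) = 10
P + Q =
[       -1         0 ]
[        3        10 ]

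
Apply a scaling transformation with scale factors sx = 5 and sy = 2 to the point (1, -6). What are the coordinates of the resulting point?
(5, -12)

Scaling matrix:
[[5, 0], [0, 2]]
Result: (1 × 5, -6 × 2) = (5, -12)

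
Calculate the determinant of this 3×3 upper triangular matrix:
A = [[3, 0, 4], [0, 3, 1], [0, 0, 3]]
27

The determinant of a triangular matrix is the product of its diagonal entries (the off-diagonal entries above the diagonal do not affect it).
det(A) = (3) * (3) * (3) = 27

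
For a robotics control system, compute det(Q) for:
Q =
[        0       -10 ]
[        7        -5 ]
det(Q) = 70

For a 2×2 matrix [[a, b], [c, d]], det = a*d - b*c.
det(Q) = (0)*(-5) - (-10)*(7) = 0 + 70 = 70.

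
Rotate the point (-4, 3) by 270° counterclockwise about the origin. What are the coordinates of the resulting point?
(3, 4)

Rotation matrix R(θ) = [[cos θ, -sin θ], [sin θ, cos θ]]; for θ = 270°:
R = [[0, 1], [-1, 0]]
Result: R × [-4, 3]ᵀ = [0·-4 + (1)·3, -1·-4 + (0)·3]ᵀ = (3, 4)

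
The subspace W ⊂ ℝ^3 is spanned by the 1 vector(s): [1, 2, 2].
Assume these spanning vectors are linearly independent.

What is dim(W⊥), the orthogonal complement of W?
dim(W⊥) = 2

For any subspace W of ℝ^n, dim(W) + dim(W⊥) = n (the whole-space dimension).
Here the given 1 vectors are linearly independent, so dim(W) = 1.
Thus dim(W⊥) = n - dim(W) = 3 - 1 = 2.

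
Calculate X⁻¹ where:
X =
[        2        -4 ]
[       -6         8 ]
det(X) = -8
X⁻¹ =
[       -1      -1/2 ]
[     -3/4      -1/4 ]

For a 2×2 matrix X = [[a, b], [c, d]] with det(X) ≠ 0, X⁻¹ = (1/det(X)) * [[d, -b], [-c, a]].
det(X) = (2)*(8) - (-4)*(-6) = 16 - 24 = -8.
X⁻¹ = (1/-8) * [[8, 4], [6, 2]].
Dividing each entry by -8 and reducing:
X⁻¹ =
[       -1      -1/2 ]
[     -3/4      -1/4 ]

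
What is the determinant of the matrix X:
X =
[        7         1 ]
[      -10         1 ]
det(X) = 17

For a 2×2 matrix [[a, b], [c, d]], det = a*d - b*c.
det(X) = (7)*(1) - (1)*(-10) = 7 + 10 = 17.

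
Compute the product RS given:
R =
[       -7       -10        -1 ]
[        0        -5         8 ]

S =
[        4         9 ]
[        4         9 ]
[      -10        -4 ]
RS =
[      -58      -149 ]
[     -100       -77 ]

Matrix multiplication: (RS)[i][j] = sum over k of R[i][k] * S[k][j].
  (RS)[0][0] = (-7)*(4) + (-10)*(4) + (-1)*(-10) = -58
  (RS)[0][1] = (-7)*(9) + (-10)*(9) + (-1)*(-4) = -149
  (RS)[1][0] = (0)*(4) + (-5)*(4) + (8)*(-10) = -100
  (RS)[1][1] = (0)*(9) + (-5)*(9) + (8)*(-4) = -77
RS =
[      -58      -149 ]
[     -100       -77 ]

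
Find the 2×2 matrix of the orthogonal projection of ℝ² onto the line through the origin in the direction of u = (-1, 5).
[[1/26, -5/26], [-5/26, 25/26]]

The orthogonal projection onto the line spanned by a nonzero vector u = (a, b) has matrix P = (u uᵀ) / (uᵀ u) = (1/(a² + b²)) · [[a², ab], [ab, b²]].
Here u = (-1, 5), so a² + b² = 1 + 25 = 26.
P = (1/26) · [[1, -5], [-5, 25]] = [[1/26, -5/26], [-5/26, 25/26]].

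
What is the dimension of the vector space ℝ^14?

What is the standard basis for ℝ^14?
Dimension = 14; standard basis = {e_1, e_2, e_3, …, e_14}

ℝ^14 is the space of 14-tuples of real numbers; its dimension is 14.
The standard basis consists of 14 vectors: e_1, e_2, e_3, …, e_14, where e_i is the vector with 1 in position i and 0 elsewhere.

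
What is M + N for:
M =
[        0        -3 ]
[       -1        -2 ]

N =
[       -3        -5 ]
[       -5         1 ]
M + N =
[       -3        -8 ]
[       -6        -1 ]

Matrix addition is elementwise: (M+N)[i][j] = M[i][j] + N[i][j].
  (M+N)[0][0] = (0) + (-3) = -3
  (M+N)[0][1] = (-3) + (-5) = -8
  (M+N)[1][0] = (-1) + (-5) = -6
  (M+N)[1][1] = (-2) + (1) = -1
M + N =
[       -3        -8 ]
[       -6        -1 ]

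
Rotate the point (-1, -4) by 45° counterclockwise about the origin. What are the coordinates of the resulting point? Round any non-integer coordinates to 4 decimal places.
(2.1213, -3.5355)

Rotation matrix R(θ) = [[cos θ, -sin θ], [sin θ, cos θ]]; for θ = 45°:
R = [[√2/2, -√2/2], [√2/2, √2/2]]
Result: R × [-1, -4]ᵀ = [√2/2·-1 + (-√2/2)·-4, √2/2·-1 + (√2/2)·-4]ᵀ = (2.1213, -3.5355)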